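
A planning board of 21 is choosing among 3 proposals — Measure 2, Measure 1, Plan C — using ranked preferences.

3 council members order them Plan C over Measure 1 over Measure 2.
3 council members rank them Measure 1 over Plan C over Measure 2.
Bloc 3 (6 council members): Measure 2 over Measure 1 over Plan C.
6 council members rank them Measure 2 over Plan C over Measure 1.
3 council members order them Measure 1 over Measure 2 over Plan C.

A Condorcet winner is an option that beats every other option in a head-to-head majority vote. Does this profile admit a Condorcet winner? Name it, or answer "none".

Measure 2

Head-to-head results (21 council members):
Measure 2 vs Measure 1: Measure 2 is ranked higher on 6+6 = 12 ballots, Measure 1 on 9. Measure 2 wins 12–9.
Measure 2 vs Plan C: 15 to 6, Measure 2.
Measure 1 vs Plan C: 12 to 9, Measure 1.
Measure 2 wins every pairwise contest, so Measure 2 is the Condorcet winner.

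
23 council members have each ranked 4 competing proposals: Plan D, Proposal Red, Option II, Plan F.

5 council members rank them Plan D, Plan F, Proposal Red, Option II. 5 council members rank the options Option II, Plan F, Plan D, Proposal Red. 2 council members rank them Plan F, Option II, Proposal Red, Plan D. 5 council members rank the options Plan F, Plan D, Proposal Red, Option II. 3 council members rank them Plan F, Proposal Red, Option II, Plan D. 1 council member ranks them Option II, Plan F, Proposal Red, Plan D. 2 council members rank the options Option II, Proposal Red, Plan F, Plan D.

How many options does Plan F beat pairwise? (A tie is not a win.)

3

Plan F against each rival (23 council members):
Plan F–Plan D: Plan F 18–5.
Plan F vs Proposal Red: Plan F preferred on 5+5+2+5+3+1 = 21 ballots; Plan F wins 21–2.
Plan F vs Option II: Plan F wins 15–8.
Plan F beats Plan D, Proposal Red, Option II — 3 pairwise wins.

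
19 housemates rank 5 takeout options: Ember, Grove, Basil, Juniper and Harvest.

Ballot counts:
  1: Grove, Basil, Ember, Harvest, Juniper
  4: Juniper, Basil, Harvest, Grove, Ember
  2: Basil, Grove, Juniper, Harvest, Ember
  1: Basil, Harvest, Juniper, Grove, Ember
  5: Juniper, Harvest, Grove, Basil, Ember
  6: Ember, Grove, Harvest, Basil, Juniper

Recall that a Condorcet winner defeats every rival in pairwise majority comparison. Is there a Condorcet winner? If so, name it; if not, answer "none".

Head-to-head results (19 friends):
Ember vs Grove: Ember preferred on 6 ballots; Grove wins 13–6.
Ember vs Basil: Ember is ranked higher on 6 ballots, Basil on 13. Basil wins 13–6.
Ember vs Juniper: 1+6 = 7 for Ember, 12 for Juniper — Juniper by 12–7.
Ember vs Harvest: 7 to 12, Harvest.
Grove vs Basil: 12 to 7, Grove.
Grove vs Juniper: 1+2+6 = 9 for Grove, 10 for Juniper — Juniper by 10–9.
Grove vs Harvest: 1+2+6 = 9 for Grove, 10 for Harvest — Harvest by 10–9.
Basil vs Juniper: Basil preferred on 1+2+1+6 = 10 ballots; Basil wins 10–9.
Basil vs Harvest: 8 to 11, Harvest.
Juniper vs Harvest: Juniper preferred on 4+2+5 = 11 ballots; Juniper wins 11–8.
Every restaurant loses at least once (Ember loses to Grove; Grove loses to Juniper; Basil loses to Grove; Juniper loses to Basil; Harvest loses to Juniper). The majority relation contains the cycle Grove beats Basil beats Juniper beats Grove, so there is no Condorcet winner.

none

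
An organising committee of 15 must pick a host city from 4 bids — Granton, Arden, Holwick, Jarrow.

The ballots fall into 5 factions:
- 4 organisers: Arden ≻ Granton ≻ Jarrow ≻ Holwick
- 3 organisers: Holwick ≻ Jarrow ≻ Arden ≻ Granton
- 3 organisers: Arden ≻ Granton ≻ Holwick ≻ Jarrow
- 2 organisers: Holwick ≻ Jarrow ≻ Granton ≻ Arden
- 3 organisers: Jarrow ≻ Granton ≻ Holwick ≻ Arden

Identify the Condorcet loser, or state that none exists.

none

Head-to-head results (15 organisers):
Granton vs Arden: Arden wins 10–5.
Granton vs Holwick: Granton, 10–5.
Granton–Jarrow: Jarrow 8–7.
Arden vs Holwick: 4+3 = 7 for Arden, 8 for Holwick — Holwick by 8–7.
Arden vs Jarrow: Arden is ranked higher on 4+3 = 7 ballots, Jarrow on 8. Jarrow wins 8–7.
Holwick–Jarrow: Holwick 8–7.
Every city wins at least one matchup (Granton beats Holwick; Arden beats Granton; Holwick beats Arden; Jarrow beats Granton), so there is no Condorcet loser.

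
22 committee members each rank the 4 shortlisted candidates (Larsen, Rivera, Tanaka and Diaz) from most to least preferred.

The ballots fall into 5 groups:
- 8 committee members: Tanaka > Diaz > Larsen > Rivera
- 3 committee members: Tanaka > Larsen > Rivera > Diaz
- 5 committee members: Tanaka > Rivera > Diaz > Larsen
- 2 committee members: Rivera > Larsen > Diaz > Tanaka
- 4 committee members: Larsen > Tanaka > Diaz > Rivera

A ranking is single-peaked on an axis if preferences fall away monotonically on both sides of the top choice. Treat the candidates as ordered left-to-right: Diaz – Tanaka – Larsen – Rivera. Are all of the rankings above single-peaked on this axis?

no

Axis positions: Diaz=1, Tanaka=2, Larsen=3, Rivera=4.
Group 1 (peak Tanaka at position 2): ranking walks positions 2-1-3-4, expanding outward from the peak — single-peaked.
Group 2 (peak Tanaka at position 2): ranking walks positions 2-3-4-1, expanding outward from the peak — single-peaked.
Group 3: ranking walks positions 2-4-1-3; Rivera is ranked above Larsen even though Larsen lies between Rivera and the peak Tanaka on the axis — preferences dip and rise again. Not single-peaked.
Group 4: ranking walks positions 4-3-1-2; Diaz is ranked above Tanaka even though Tanaka lies between Diaz and the peak Rivera on the axis — preferences dip and rise again. Not single-peaked.
Group 5 (peak Larsen at position 3): ranking walks positions 3-2-1-4, expanding outward from the peak — single-peaked.
Group 3 violates single-peakedness, so the profile is not single-peaked on this axis.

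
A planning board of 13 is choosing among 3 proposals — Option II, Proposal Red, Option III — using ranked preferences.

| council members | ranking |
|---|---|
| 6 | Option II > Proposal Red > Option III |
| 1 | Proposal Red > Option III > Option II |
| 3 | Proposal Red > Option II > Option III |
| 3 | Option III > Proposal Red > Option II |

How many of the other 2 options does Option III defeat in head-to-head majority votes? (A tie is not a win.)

0

Option III against each rival (13 council members):
Option III vs Option II: Option II, 9–4.
Option III vs Proposal Red: Proposal Red, 10–3.
Option III beats no one; loses to Option II, Proposal Red — 0 pairwise wins.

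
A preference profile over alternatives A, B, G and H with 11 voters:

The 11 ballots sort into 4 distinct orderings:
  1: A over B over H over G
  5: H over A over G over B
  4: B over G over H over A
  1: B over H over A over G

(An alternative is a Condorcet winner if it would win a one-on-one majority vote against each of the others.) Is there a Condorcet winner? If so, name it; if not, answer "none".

Pairwise majorities:
A–B: A 6–5.
A–G: A 7–4.
A vs H: H, 10–1.
B vs G: B, 6–5.
B vs H: B wins 6–5.
G vs H: H, 7–4.
No alternative is unbeaten: A loses to H; B loses to A; G loses to A; H loses to B. In particular A → B → H → A is a majority cycle — no Condorcet winner exists.

none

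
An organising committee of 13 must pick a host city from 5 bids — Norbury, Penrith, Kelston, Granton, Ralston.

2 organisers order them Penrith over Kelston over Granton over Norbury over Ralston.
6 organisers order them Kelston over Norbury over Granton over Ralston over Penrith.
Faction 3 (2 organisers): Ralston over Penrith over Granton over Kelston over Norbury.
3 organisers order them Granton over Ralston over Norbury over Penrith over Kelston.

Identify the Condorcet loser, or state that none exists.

Pairwise majorities:
Norbury vs Penrith: Norbury preferred on 6+3 = 9 ballots; Norbury wins 9–4.
Norbury–Kelston: Kelston 10–3.
Norbury–Granton: Granton 7–6.
Norbury vs Ralston: Norbury wins 8–5.
Penrith–Kelston: Penrith 7–6.
Penrith–Granton: Granton 9–4.
Penrith vs Ralston: Ralston, 11–2.
Kelston vs Granton: Kelston, 8–5.
Kelston vs Ralston: Kelston wins 8–5.
Granton vs Ralston: 2+6+3 = 11 for Granton, 2 for Ralston — Granton by 11–2.
Every city wins at least one matchup (Norbury beats Penrith; Penrith beats Kelston; Kelston beats Norbury; Granton beats Norbury; Ralston beats Penrith), so there is no Condorcet loser.

none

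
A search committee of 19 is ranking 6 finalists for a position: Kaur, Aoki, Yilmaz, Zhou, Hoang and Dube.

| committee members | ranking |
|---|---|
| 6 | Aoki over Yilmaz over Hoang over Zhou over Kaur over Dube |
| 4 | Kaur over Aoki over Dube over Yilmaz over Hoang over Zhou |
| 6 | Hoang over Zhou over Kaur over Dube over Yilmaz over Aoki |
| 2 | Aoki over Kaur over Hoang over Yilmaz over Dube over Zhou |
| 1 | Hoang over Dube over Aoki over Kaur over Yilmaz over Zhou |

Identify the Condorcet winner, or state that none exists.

none

Head-to-head results (19 committee members):
Kaur vs Aoki: Kaur wins 10–9.
Kaur vs Yilmaz: Kaur wins 13–6.
Kaur vs Zhou: Zhou, 12–7.
Kaur–Hoang: Hoang 13–6.
Kaur vs Dube: Kaur wins 18–1.
Aoki–Yilmaz: Aoki 13–6.
Aoki–Zhou: Aoki 13–6.
Aoki vs Hoang: Aoki, 12–7.
Aoki vs Dube: Aoki wins 12–7.
Yilmaz–Zhou: Yilmaz 13–6.
Yilmaz vs Hoang: Yilmaz wins 10–9.
Yilmaz–Dube: Dube 11–8.
Zhou vs Hoang: Hoang wins 19–0.
Zhou vs Dube: Zhou, 12–7.
Hoang vs Dube: Hoang wins 15–4.
Each candidate drops at least one matchup (Kaur loses to Zhou; Aoki loses to Kaur; Yilmaz loses to Kaur; Zhou loses to Aoki; Hoang loses to Aoki; Dube loses to Kaur); the cycle Kaur → Aoki → Zhou → Kaur rules out a Condorcet winner.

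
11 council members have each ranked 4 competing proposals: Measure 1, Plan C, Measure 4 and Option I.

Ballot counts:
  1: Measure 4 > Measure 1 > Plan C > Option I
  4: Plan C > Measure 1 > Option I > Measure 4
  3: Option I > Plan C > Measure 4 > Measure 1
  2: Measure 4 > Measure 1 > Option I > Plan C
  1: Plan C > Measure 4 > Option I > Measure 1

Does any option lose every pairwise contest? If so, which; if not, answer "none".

none

Pairwise majorities:
Measure 1 vs Plan C: Measure 1 is ranked higher on 1+2 = 3 ballots, Plan C on 8. Plan C wins 8–3.
Measure 1 vs Measure 4: 4 for Measure 1, 7 for Measure 4 — Measure 4 by 7–4.
Measure 1 vs Option I: Measure 1 wins 7–4.
Plan C vs Measure 4: Plan C preferred on 4+3+1 = 8 ballots; Plan C wins 8–3.
Plan C vs Option I: Plan C, 6–5.
Measure 4 vs Option I: 4 to 7, Option I.
Every option wins at least one matchup (Measure 1 beats Option I; Plan C beats Measure 1; Measure 4 beats Measure 1; Option I beats Measure 4), so there is no Condorcet loser.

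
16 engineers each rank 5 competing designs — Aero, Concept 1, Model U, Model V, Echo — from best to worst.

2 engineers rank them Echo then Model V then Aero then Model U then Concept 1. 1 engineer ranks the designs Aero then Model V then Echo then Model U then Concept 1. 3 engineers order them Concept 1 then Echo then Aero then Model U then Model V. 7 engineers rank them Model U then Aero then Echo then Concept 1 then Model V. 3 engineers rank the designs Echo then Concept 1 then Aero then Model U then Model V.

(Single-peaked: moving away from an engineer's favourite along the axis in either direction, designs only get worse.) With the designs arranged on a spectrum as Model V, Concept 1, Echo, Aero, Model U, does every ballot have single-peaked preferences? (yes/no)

Axis positions: Model V=1, Concept 1=2, Echo=3, Aero=4, Model U=5.
Group 1: ranking walks positions 3-1-4-5-2; Model V is ranked above Concept 1 even though Concept 1 lies between Model V and the peak Echo on the axis — preferences dip and rise again. Not single-peaked.
Group 2: ranking walks positions 4-1-3-5-2; Model V is ranked above Echo even though Echo lies between Model V and the peak Aero on the axis — preferences dip and rise again. Not single-peaked.
Group 3 (peak Concept 1 at position 2): ranking walks positions 2-3-4-5-1, expanding outward from the peak — single-peaked.
Group 4 (peak Model U at position 5): ranking walks positions 5-4-3-2-1, expanding outward from the peak — single-peaked.
Group 5 (peak Echo at position 3): ranking walks positions 3-2-4-5-1, expanding outward from the peak — single-peaked.
Group 1 violates single-peakedness, so the profile is not single-peaked on this axis.

no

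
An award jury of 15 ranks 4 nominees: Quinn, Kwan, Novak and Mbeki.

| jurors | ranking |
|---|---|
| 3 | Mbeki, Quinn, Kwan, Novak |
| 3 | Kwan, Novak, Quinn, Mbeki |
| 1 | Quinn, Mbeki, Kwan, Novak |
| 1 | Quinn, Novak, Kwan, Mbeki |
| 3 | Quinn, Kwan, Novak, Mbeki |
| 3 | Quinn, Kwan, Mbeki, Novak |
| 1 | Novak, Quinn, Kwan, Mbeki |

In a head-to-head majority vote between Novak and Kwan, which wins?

Ballots ranking Novak above Kwan: 1 + 1 = 2.
Ballots ranking Kwan above Novak: 15 − 2 = 13.
Kwan wins the head-to-head 13–2.

Kwan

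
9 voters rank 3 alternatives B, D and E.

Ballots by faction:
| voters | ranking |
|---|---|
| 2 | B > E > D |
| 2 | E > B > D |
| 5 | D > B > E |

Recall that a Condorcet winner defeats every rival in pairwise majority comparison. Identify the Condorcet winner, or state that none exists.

Head-to-head results (9 voters):
B–D: D 5–4.
B–E: B 7–2.
D vs E: 5 for D, 4 for E — D by 5–4.
D defeats every rival head-to-head and is the Condorcet winner.

D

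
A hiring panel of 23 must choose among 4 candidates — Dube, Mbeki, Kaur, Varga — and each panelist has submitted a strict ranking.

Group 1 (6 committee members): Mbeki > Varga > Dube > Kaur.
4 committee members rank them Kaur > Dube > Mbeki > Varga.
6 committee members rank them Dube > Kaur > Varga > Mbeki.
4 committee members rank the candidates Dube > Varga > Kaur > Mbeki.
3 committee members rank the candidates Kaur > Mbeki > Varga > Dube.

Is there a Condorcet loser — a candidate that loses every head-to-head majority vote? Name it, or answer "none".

Varga

Pairwise majorities:
Dube vs Mbeki: 4+6+4 = 14 for Dube, 9 for Mbeki — Dube by 14–9.
Dube vs Kaur: Dube preferred on 6+6+4 = 16 ballots; Dube wins 16–7.
Dube vs Varga: Dube wins 14–9.
Mbeki vs Kaur: Kaur wins 17–6.
Mbeki vs Varga: Mbeki is ranked higher on 6+4+3 = 13 ballots, Varga on 10. Mbeki wins 13–10.
Kaur vs Varga: Kaur wins 13–10.
Varga loses to every other candidate — it is the Condorcet loser.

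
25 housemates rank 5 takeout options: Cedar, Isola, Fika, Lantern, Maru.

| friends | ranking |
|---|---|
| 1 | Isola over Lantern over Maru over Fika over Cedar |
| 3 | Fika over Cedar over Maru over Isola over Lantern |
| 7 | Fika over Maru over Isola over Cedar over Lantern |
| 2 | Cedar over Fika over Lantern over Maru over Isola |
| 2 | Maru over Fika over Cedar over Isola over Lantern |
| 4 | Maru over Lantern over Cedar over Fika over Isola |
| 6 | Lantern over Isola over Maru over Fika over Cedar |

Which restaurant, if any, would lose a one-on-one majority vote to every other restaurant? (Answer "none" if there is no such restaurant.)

Pairwise majorities:
Cedar vs Isola: 3+2+2+4 = 11 for Cedar, 14 for Isola — Isola by 14–11.
Cedar vs Fika: 6 to 19, Fika.
Cedar vs Lantern: 14 to 11, Cedar.
Cedar vs Maru: Maru wins 20–5.
Isola vs Fika: 1+6 = 7 for Isola, 18 for Fika — Fika by 18–7.
Isola vs Lantern: Isola, 13–12.
Isola–Maru: Maru 18–7.
Fika vs Lantern: 14 to 11, Fika.
Fika vs Maru: Fika preferred on 3+7+2 = 12 ballots; Maru wins 13–12.
Lantern vs Maru: Lantern is ranked higher on 1+2+6 = 9 ballots, Maru on 16. Maru wins 16–9.
Only Lantern has no wins; Lantern is the Condorcet loser.

Lantern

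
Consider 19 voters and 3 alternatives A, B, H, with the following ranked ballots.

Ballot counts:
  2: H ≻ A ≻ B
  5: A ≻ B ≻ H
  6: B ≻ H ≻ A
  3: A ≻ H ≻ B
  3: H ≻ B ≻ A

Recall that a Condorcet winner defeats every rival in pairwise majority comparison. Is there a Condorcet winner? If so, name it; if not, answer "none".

Check each pair by majority over 19 ballots:
A vs B: 10 to 9, A.
A vs H: 8 to 11, H.
B vs H: 11 to 8, B.
Each alternative drops at least one matchup (A loses to H; B loses to A; H loses to B); the cycle A beats B beats H beats A rules out a Condorcet winner.

none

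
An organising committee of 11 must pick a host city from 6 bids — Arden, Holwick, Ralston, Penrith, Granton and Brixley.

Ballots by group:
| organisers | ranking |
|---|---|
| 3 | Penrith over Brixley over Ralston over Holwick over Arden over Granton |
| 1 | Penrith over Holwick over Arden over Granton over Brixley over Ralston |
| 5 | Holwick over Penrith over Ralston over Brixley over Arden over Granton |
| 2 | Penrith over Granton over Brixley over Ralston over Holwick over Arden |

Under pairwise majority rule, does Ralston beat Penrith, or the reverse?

Penrith

No ballot ranks Ralston above Penrith: 0.
Ballots ranking Penrith above Ralston: 11 − 0 = 11.
Penrith wins the head-to-head 11–0.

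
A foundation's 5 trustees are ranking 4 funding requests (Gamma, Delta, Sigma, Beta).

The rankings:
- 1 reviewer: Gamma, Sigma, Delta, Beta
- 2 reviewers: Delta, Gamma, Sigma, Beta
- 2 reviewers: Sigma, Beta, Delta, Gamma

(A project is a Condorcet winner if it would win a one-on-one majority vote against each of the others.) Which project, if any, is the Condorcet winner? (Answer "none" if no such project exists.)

Pairwise majorities:
Gamma vs Delta: Delta wins 4–1.
Gamma vs Sigma: Gamma preferred on 1+2 = 3 ballots; Gamma wins 3–2.
Gamma–Beta: Gamma 3–2.
Delta vs Sigma: Delta is ranked higher on 2 ballots, Sigma on 3. Sigma wins 3–2.
Delta vs Beta: 3 to 2, Delta.
Sigma vs Beta: Sigma wins 5–0.
Each project drops at least one matchup (Gamma loses to Delta; Delta loses to Sigma; Sigma loses to Gamma; Beta loses to Gamma); the cycle Gamma > Sigma > Delta > Gamma rules out a Condorcet winner.

none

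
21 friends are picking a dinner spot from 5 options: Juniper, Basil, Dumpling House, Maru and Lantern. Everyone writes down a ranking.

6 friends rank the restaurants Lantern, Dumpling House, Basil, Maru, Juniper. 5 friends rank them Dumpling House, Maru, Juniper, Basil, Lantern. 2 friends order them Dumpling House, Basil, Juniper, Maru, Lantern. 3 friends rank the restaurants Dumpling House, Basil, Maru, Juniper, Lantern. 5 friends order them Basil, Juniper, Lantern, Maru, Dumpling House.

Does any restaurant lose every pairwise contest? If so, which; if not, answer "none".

none

Pairwise majorities:
Juniper vs Basil: Juniper preferred on 5 ballots; Basil wins 16–5.
Juniper vs Dumpling House: Dumpling House, 16–5.
Juniper–Maru: Maru 14–7.
Juniper vs Lantern: Juniper preferred on 5+2+3+5 = 15 ballots; Juniper wins 15–6.
Basil vs Dumpling House: Dumpling House, 16–5.
Basil vs Maru: Basil is ranked higher on 6+2+3+5 = 16 ballots, Maru on 5. Basil wins 16–5.
Basil vs Lantern: 5+2+3+5 = 15 for Basil, 6 for Lantern — Basil by 15–6.
Dumpling House vs Maru: Dumpling House preferred on 6+5+2+3 = 16 ballots; Dumpling House wins 16–5.
Dumpling House vs Lantern: Lantern, 11–10.
Maru–Lantern: Lantern 11–10.
Each restaurant has at least one pairwise win (Juniper beats Lantern; Basil beats Juniper; Dumpling House beats Juniper; Maru beats Juniper; Lantern beats Dumpling House) — no Condorcet loser.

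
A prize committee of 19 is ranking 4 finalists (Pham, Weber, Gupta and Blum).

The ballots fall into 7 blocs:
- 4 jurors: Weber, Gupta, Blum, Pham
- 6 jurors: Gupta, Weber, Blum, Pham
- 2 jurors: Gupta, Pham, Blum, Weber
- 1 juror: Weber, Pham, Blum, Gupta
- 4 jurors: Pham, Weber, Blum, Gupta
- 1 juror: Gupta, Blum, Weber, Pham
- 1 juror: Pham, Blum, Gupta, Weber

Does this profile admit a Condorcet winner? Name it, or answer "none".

Gupta

Check each pair by majority over 19 ballots:
Pham vs Weber: 7 to 12, Weber.
Pham vs Gupta: Gupta wins 13–6.
Pham vs Blum: Blum, 11–8.
Weber vs Gupta: 4+1+4 = 9 for Weber, 10 for Gupta — Gupta by 10–9.
Weber vs Blum: Weber is ranked higher on 4+6+1+4 = 15 ballots, Blum on 4. Weber wins 15–4.
Gupta vs Blum: 13 to 6, Gupta.
Gupta beats each of Pham, Weber, Blum — Gupta is the Condorcet winner.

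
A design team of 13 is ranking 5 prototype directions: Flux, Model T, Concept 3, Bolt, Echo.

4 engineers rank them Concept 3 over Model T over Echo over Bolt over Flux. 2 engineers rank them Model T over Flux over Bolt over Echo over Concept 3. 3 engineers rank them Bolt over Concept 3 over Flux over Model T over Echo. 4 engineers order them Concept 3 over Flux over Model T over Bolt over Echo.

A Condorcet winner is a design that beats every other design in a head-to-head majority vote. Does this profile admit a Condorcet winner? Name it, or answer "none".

Pairwise majorities:
Flux–Model T: Flux 7–6.
Flux vs Concept 3: 2 for Flux, 11 for Concept 3 — Concept 3 by 11–2.
Flux–Bolt: Bolt 7–6.
Flux–Echo: Flux 9–4.
Model T vs Concept 3: 2 to 11, Concept 3.
Model T vs Bolt: Model T wins 10–3.
Model T vs Echo: Model T wins 13–0.
Concept 3 vs Bolt: Concept 3, 8–5.
Concept 3 vs Echo: Concept 3 preferred on 4+3+4 = 11 ballots; Concept 3 wins 11–2.
Bolt–Echo: Bolt 9–4.
Concept 3 beats each of Flux, Model T, Bolt, Echo — Concept 3 is the Condorcet winner.

Concept 3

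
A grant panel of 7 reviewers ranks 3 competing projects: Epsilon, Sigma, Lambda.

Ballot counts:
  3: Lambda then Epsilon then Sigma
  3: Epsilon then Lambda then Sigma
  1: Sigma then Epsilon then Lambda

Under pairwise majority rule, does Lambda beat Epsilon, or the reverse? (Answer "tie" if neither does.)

Epsilon

Ballots ranking Lambda above Epsilon: 3.
Ballots ranking Epsilon above Lambda: 7 − 3 = 4.
Epsilon wins the head-to-head 4–3.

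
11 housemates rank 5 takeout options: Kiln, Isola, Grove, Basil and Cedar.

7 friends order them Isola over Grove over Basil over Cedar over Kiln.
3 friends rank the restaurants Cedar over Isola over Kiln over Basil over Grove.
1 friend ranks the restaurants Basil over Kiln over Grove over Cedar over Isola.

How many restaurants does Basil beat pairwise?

Basil against each rival (11 friends):
Basil vs Kiln: Basil is ranked higher on 7+1 = 8 ballots, Kiln on 3. Basil wins 8–3.
Basil vs Isola: Isola, 10–1.
Basil vs Grove: Grove, 7–4.
Basil vs Cedar: Basil is ranked higher on 7+1 = 8 ballots, Cedar on 3. Basil wins 8–3.
Basil beats Kiln, Cedar; loses to Isola, Grove — 2 pairwise wins.

2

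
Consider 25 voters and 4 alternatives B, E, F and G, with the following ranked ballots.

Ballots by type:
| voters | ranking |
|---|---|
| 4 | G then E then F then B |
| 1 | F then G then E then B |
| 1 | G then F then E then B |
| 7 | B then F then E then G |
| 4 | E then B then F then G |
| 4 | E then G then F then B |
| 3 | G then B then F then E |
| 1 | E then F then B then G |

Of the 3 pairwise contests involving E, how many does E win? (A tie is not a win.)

3

E against each rival (25 voters):
E vs B: E preferred on 4+1+1+4+4+1 = 15 ballots; E wins 15–10.
E vs F: 4+4+4+1 = 13 for E, 12 for F — E by 13–12.
E vs G: 7+4+4+1 = 16 for E, 9 for G — E by 16–9.
E beats B, F, G — 3 pairwise wins.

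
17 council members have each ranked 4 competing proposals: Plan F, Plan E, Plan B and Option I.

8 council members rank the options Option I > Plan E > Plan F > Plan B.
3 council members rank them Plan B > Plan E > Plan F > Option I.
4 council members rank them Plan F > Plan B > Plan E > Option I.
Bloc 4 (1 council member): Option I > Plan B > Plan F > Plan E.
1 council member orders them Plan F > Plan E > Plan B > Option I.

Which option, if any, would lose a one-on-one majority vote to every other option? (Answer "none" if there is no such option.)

Head-to-head results (17 council members):
Plan F–Plan E: Plan E 11–6.
Plan F vs Plan B: 13 to 4, Plan F.
Plan F vs Option I: 3+4+1 = 8 for Plan F, 9 for Option I — Option I by 9–8.
Plan E vs Plan B: Plan E, 9–8.
Plan E–Option I: Option I 9–8.
Plan B vs Option I: 3+4+1 = 8 for Plan B, 9 for Option I — Option I by 9–8.
Only Plan B has no wins; Plan B is the Condorcet loser.

Plan B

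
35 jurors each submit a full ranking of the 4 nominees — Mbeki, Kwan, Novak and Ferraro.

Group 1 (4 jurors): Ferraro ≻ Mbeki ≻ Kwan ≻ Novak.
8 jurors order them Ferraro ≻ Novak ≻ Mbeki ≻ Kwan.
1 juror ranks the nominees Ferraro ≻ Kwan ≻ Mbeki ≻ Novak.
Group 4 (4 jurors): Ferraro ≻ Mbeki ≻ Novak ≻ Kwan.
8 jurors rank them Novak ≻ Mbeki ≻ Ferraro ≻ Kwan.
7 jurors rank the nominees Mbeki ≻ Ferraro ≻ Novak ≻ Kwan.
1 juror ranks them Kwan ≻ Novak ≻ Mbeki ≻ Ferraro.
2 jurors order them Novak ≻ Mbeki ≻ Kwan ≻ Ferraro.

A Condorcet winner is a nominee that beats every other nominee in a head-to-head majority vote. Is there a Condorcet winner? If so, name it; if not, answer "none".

none

Head-to-head results (35 jurors):
Mbeki vs Kwan: 33 to 2, Mbeki.
Mbeki vs Novak: Novak, 19–16.
Mbeki vs Ferraro: Mbeki, 18–17.
Kwan vs Novak: Kwan is ranked higher on 4+1+1 = 6 ballots, Novak on 29. Novak wins 29–6.
Kwan vs Ferraro: Ferraro wins 32–3.
Novak vs Ferraro: 11 to 24, Ferraro.
Every nominee loses at least once (Mbeki loses to Novak; Kwan loses to Mbeki; Novak loses to Ferraro; Ferraro loses to Mbeki). The majority relation contains the cycle Mbeki beats Ferraro beats Novak beats Mbeki, so there is no Condorcet winner.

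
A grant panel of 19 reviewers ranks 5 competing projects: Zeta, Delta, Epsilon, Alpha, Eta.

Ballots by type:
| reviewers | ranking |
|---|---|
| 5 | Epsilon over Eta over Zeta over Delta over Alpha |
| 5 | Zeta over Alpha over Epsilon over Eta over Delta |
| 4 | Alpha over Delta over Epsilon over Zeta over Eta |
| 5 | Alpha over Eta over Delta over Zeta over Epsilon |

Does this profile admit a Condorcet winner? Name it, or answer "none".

Check each pair by majority over 19 ballots:
Zeta vs Delta: Zeta, 10–9.
Zeta vs Epsilon: Zeta wins 10–9.
Zeta vs Alpha: Zeta, 10–9.
Zeta–Eta: Eta 10–9.
Delta vs Epsilon: Epsilon, 10–9.
Delta–Alpha: Alpha 14–5.
Delta–Eta: Eta 15–4.
Epsilon vs Alpha: Alpha wins 14–5.
Epsilon vs Eta: Epsilon wins 14–5.
Alpha–Eta: Alpha 14–5.
Each project drops at least one matchup (Zeta loses to Eta; Delta loses to Zeta; Epsilon loses to Zeta; Alpha loses to Zeta; Eta loses to Epsilon); the cycle Zeta → Epsilon → Eta → Zeta rules out a Condorcet winner.

none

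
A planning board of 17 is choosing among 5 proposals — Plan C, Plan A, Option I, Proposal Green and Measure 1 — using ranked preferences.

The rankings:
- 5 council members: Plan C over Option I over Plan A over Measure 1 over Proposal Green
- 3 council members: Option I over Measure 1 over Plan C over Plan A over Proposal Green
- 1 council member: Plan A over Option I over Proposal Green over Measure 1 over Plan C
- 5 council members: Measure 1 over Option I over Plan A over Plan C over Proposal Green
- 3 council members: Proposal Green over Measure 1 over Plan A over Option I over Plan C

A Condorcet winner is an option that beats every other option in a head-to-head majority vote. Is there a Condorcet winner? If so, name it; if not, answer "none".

Option I

Pairwise majorities:
Plan C vs Plan A: Plan A, 9–8.
Plan C–Option I: Option I 12–5.
Plan C vs Proposal Green: Plan C wins 13–4.
Plan C vs Measure 1: Measure 1, 12–5.
Plan A–Option I: Option I 13–4.
Plan A vs Proposal Green: Plan A, 14–3.
Plan A vs Measure 1: Measure 1, 11–6.
Option I–Proposal Green: Option I 14–3.
Option I vs Measure 1: Option I, 9–8.
Proposal Green vs Measure 1: Measure 1, 13–4.
Option I beats each of Plan C, Plan A, Proposal Green, Measure 1 — Option I is the Condorcet winner.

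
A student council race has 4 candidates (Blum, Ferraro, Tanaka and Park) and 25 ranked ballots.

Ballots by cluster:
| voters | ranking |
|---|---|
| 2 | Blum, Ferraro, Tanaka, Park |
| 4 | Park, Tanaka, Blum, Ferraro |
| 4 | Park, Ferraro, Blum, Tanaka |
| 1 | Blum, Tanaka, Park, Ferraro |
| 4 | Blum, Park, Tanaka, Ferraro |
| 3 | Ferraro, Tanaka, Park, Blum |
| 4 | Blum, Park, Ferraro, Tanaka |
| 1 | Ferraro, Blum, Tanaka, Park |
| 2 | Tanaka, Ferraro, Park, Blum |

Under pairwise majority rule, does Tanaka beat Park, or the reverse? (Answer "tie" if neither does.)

Park

Ballots ranking Tanaka above Park: 2 + 1 + 3 + 1 + 2 = 9.
Ballots ranking Park above Tanaka: 25 − 9 = 16.
Park wins the head-to-head 16–9.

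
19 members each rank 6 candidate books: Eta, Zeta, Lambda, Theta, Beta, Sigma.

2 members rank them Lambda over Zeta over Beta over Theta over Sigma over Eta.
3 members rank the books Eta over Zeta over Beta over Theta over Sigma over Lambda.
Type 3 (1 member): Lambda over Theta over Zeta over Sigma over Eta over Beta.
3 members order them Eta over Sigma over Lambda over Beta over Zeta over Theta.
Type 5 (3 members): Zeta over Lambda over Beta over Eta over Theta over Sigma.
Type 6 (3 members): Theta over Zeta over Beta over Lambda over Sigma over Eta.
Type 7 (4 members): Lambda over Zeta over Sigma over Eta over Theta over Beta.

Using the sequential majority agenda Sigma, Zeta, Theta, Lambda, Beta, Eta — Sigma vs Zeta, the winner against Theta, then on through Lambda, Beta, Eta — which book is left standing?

Lambda

Round 1: Sigma vs Zeta — 3–16, Zeta advances.
Round 2: Zeta vs Theta — 15–4, Zeta advances.
Round 3: Zeta vs Lambda — 9–10, Lambda advances.
Round 4: Lambda vs Beta — 13–6, Lambda advances.
Round 5: Lambda vs Eta — 13–6, Lambda advances.
The agenda winner is Lambda.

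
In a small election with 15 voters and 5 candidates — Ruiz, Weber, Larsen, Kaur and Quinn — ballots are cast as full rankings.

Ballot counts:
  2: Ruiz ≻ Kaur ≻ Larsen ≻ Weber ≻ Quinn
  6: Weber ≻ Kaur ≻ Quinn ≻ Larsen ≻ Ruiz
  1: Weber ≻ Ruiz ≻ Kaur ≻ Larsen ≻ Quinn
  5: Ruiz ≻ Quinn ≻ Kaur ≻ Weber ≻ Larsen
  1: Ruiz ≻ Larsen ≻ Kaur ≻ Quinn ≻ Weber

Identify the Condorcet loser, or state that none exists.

Larsen

Head-to-head results (15 voters):
Ruiz vs Weber: Ruiz is ranked higher on 2+5+1 = 8 ballots, Weber on 7. Ruiz wins 8–7.
Ruiz vs Larsen: Ruiz, 9–6.
Ruiz vs Kaur: 2+1+5+1 = 9 for Ruiz, 6 for Kaur — Ruiz by 9–6.
Ruiz vs Quinn: Ruiz, 9–6.
Weber vs Larsen: Weber wins 12–3.
Weber vs Kaur: Weber is ranked higher on 6+1 = 7 ballots, Kaur on 8. Kaur wins 8–7.
Weber–Quinn: Weber 9–6.
Larsen vs Kaur: Kaur, 14–1.
Larsen vs Quinn: 2+1+1 = 4 for Larsen, 11 for Quinn — Quinn by 11–4.
Kaur vs Quinn: Kaur, 10–5.
Only Larsen has no wins; Larsen is the Condorcet loser.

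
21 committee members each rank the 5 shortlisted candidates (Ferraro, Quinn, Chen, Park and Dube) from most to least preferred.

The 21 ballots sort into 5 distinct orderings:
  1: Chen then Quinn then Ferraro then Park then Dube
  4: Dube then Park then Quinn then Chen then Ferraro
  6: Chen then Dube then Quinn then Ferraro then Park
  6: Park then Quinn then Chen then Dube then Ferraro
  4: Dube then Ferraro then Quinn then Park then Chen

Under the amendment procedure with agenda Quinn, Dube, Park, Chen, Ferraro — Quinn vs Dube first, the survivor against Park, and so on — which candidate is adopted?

Chen

Round 1: Quinn vs Dube — 7–14, Dube advances.
Round 2: Dube vs Park — 14–7, Dube advances.
Round 3: Dube vs Chen — 8–13, Chen advances.
Round 4: Chen vs Ferraro — 17–4, Chen advances.
Chen survives the agenda.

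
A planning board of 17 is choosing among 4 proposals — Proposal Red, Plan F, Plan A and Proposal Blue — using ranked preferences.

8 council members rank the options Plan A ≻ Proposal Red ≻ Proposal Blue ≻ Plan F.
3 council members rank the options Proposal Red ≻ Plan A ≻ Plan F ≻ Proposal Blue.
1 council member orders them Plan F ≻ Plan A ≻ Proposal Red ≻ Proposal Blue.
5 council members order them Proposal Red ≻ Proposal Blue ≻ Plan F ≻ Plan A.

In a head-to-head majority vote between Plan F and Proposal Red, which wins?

Proposal Red

Ballots ranking Plan F above Proposal Red: 1.
Ballots ranking Proposal Red above Plan F: 17 − 1 = 16.
Proposal Red wins the head-to-head 16–1.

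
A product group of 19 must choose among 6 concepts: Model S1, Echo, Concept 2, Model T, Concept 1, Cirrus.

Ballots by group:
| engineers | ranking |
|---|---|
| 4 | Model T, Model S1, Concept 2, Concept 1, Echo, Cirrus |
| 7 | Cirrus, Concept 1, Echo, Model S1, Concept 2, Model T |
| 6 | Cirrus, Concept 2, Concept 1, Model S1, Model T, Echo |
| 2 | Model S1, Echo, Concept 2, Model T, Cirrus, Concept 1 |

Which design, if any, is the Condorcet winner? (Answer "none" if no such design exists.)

Cirrus

Check each pair by majority over 19 ballots:
Model S1 vs Echo: Model S1 wins 12–7.
Model S1 vs Concept 2: Model S1, 13–6.
Model S1 vs Model T: Model S1 wins 15–4.
Model S1 vs Concept 1: Concept 1 wins 13–6.
Model S1 vs Cirrus: Cirrus, 13–6.
Echo vs Concept 2: Concept 2 wins 10–9.
Echo vs Model T: Model T wins 10–9.
Echo–Concept 1: Concept 1 17–2.
Echo–Cirrus: Cirrus 13–6.
Concept 2–Model T: Concept 2 15–4.
Concept 2–Concept 1: Concept 2 12–7.
Concept 2–Cirrus: Cirrus 13–6.
Model T–Concept 1: Concept 1 13–6.
Model T–Cirrus: Cirrus 13–6.
Concept 1–Cirrus: Cirrus 15–4.
Cirrus defeats every rival head-to-head and is the Condorcet winner.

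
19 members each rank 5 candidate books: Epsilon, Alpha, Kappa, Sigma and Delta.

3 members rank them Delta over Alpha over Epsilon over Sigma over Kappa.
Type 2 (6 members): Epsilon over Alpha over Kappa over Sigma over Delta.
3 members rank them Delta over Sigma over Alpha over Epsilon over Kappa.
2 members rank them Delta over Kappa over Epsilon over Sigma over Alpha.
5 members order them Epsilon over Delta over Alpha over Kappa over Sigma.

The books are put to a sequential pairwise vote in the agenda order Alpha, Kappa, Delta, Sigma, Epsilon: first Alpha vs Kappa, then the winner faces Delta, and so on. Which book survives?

Round 1: Alpha vs Kappa — 17–2, Alpha advances.
Round 2: Alpha vs Delta — 6–13, Delta advances.
Round 3: Delta vs Sigma — 13–6, Delta advances.
Round 4: Delta vs Epsilon — 8–11, Epsilon advances.
Epsilon survives the agenda.

Epsilon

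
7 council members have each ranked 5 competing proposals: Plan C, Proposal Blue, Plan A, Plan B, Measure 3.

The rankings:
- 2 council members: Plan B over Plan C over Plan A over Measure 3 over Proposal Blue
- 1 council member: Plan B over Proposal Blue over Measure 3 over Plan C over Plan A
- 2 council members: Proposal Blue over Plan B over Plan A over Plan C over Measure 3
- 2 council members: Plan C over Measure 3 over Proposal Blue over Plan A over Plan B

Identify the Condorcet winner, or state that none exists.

none

Check each pair by majority over 7 ballots:
Plan C–Proposal Blue: Plan C 4–3.
Plan C vs Plan A: Plan C wins 5–2.
Plan C vs Plan B: 2 for Plan C, 5 for Plan B — Plan B by 5–2.
Plan C vs Measure 3: 2+2+2 = 6 for Plan C, 1 for Measure 3 — Plan C by 6–1.
Proposal Blue vs Plan A: Proposal Blue wins 5–2.
Proposal Blue vs Plan B: 2+2 = 4 for Proposal Blue, 3 for Plan B — Proposal Blue by 4–3.
Proposal Blue vs Measure 3: Measure 3, 4–3.
Plan A vs Plan B: 2 to 5, Plan B.
Plan A vs Measure 3: Plan A, 4–3.
Plan B vs Measure 3: 5 to 2, Plan B.
Every option loses at least once (Plan C loses to Plan B; Proposal Blue loses to Plan C; Plan A loses to Plan C; Plan B loses to Proposal Blue; Measure 3 loses to Plan C). The majority relation contains the cycle Plan C > Proposal Blue > Plan B > Plan C, so there is no Condorcet winner.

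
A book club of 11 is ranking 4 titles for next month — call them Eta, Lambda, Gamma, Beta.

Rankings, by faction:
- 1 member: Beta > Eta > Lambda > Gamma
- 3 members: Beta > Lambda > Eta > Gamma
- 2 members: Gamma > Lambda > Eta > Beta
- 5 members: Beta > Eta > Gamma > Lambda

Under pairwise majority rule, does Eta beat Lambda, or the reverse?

Ballots ranking Eta above Lambda: 1 + 5 = 6.
Ballots ranking Lambda above Eta: 11 − 6 = 5.
Eta wins the head-to-head 6–5.

Eta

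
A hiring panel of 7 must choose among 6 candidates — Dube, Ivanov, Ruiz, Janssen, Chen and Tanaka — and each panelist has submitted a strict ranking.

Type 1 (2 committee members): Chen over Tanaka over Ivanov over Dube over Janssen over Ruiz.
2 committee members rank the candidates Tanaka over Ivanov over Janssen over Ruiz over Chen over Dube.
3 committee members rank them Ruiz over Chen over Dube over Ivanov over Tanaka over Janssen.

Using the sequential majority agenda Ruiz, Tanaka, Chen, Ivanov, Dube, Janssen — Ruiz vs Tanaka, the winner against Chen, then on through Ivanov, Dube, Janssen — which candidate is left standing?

Chen

Round 1: Ruiz vs Tanaka — 3–4, Tanaka advances.
Round 2: Tanaka vs Chen — 2–5, Chen advances.
Round 3: Chen vs Ivanov — 5–2, Chen advances.
Round 4: Chen vs Dube — 7–0, Chen advances.
Round 5: Chen vs Janssen — 5–2, Chen advances.
Chen survives the agenda.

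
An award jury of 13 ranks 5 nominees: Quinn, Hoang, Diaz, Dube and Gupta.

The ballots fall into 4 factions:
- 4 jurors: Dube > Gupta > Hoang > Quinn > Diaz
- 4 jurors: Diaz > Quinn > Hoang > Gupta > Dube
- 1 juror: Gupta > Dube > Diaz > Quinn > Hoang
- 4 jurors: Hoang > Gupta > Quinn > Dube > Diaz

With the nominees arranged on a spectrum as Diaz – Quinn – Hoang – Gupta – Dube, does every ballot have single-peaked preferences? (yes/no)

Axis positions: Diaz=1, Quinn=2, Hoang=3, Gupta=4, Dube=5.
Faction 1 (peak Dube at position 5): ranking walks positions 5-4-3-2-1, expanding outward from the peak — single-peaked.
Faction 2 (peak Diaz at position 1): ranking walks positions 1-2-3-4-5, expanding outward from the peak — single-peaked.
Faction 3: ranking walks positions 4-5-1-2-3; Diaz is ranked above Hoang even though Hoang lies between Diaz and the peak Gupta on the axis — preferences dip and rise again. Not single-peaked.
Faction 4 (peak Hoang at position 3): ranking walks positions 3-4-2-5-1, expanding outward from the peak — single-peaked.
Faction 3 violates single-peakedness, so the profile is not single-peaked on this axis.

no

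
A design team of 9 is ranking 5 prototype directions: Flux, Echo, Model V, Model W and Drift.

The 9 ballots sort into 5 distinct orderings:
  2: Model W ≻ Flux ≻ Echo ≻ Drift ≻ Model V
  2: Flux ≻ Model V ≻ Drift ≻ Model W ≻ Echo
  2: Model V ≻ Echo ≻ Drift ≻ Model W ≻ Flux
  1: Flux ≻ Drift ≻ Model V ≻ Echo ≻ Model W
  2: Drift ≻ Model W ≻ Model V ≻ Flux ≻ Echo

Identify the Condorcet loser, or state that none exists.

Head-to-head results (9 engineers):
Flux vs Echo: Flux preferred on 2+2+1+2 = 7 ballots; Flux wins 7–2.
Flux vs Model V: 2+2+1 = 5 for Flux, 4 for Model V — Flux by 5–4.
Flux vs Model W: Flux preferred on 2+1 = 3 ballots; Model W wins 6–3.
Flux–Drift: Flux 5–4.
Echo vs Model V: 2 for Echo, 7 for Model V — Model V by 7–2.
Echo vs Model W: 2+1 = 3 for Echo, 6 for Model W — Model W by 6–3.
Echo vs Drift: Echo preferred on 2+2 = 4 ballots; Drift wins 5–4.
Model V vs Model W: Model V wins 5–4.
Model V vs Drift: Drift, 5–4.
Model W vs Drift: Drift wins 7–2.
Echo is beaten in every head-to-head and is the Condorcet loser.

Echo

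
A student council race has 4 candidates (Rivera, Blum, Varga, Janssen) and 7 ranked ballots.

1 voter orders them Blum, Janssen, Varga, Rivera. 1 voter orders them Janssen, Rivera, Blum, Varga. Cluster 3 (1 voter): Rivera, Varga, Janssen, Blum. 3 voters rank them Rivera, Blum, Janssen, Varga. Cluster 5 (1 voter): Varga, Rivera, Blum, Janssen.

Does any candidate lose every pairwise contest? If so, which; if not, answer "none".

Head-to-head results (7 voters):
Rivera vs Blum: Rivera, 6–1.
Rivera vs Varga: Rivera preferred on 1+1+3 = 5 ballots; Rivera wins 5–2.
Rivera vs Janssen: 1+3+1 = 5 for Rivera, 2 for Janssen — Rivera by 5–2.
Blum vs Varga: Blum wins 5–2.
Blum vs Janssen: Blum wins 5–2.
Varga vs Janssen: 1+1 = 2 for Varga, 5 for Janssen — Janssen by 5–2.
Varga is beaten in every head-to-head and is the Condorcet loser.

Varga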